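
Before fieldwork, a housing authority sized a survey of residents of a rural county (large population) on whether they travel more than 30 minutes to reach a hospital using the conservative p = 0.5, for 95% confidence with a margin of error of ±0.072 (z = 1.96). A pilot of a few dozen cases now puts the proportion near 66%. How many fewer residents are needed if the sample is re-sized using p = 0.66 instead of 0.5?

19

Conservative (p = 0.5): n = 1.96² × 0.25 / 0.072² ≈ 185.26 → 186.
Using p = 0.66: p(1−p) = 0.2244, so n = 1.96² × 0.2244 / 0.072² ≈ 166.29 → 167.
Reduction: 186 − 167 = 19.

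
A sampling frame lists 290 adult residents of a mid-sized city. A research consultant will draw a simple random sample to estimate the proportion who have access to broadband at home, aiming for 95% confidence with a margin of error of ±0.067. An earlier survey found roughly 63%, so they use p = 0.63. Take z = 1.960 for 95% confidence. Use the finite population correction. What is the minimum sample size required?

119

Unadjusted: n₀ = 1.960² × 0.63 × 0.37 / 0.067² ≈ 199.48, so n₀ = 200.
Finite population correction with N = 290: n = n₀ / (1 + (n₀−1)/N) = 200 / (1 + 199/290) = 200 / 1.6862 ≈ 118.61.
Rounding up, n = 119.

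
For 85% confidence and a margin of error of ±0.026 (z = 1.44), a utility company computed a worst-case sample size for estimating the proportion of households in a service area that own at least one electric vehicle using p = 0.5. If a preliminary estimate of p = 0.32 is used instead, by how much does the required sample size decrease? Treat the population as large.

Conservative (p = 0.5): n = 1.44² × 0.25 / 0.026² ≈ 766.86 → 767.
Using p = 0.32: p(1−p) = 0.2176, so n = 1.44² × 0.2176 / 0.026² ≈ 667.48 → 668.
Reduction: 767 − 668 = 99.

99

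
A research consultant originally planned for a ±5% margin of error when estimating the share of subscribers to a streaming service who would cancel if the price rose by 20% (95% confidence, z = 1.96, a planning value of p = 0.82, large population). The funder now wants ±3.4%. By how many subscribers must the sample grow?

At ±5%: n = 1.96² × 0.1476 / 0.050² ≈ 226.81 → 227.
At ±3.4%: n = 1.96² × 0.1476 / 0.034² ≈ 490.50 → 491.
Additional respondents: 491 − 227 = 264.

264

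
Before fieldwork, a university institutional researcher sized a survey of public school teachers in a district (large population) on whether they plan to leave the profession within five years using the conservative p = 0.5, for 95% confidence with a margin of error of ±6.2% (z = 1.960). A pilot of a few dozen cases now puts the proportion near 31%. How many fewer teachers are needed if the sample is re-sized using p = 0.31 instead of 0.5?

Conservative (p = 0.5): n = 1.960² × 0.25 / 0.062² ≈ 249.84 → 250.
Using p = 0.31: p(1−p) = 0.2139, so n = 1.960² × 0.2139 / 0.062² ≈ 213.77 → 214.
Reduction: 250 − 214 = 36.

36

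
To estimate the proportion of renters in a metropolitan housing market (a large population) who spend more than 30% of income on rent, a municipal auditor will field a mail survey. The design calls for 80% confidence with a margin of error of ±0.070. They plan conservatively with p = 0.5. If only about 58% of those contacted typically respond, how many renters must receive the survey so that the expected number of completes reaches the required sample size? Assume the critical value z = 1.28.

145

Completed interviews needed: n₀ = 1.28² × 0.2500 / 0.070² ≈ 83.59 → 84.
At a 58% response rate, contacts needed = 84 / 0.58 ≈ 144.83 → 145.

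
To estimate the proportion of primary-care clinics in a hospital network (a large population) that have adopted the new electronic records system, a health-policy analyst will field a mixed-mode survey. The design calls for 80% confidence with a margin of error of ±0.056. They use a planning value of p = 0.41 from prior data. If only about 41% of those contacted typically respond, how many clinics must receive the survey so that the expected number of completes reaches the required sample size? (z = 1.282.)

310

Completed interviews needed: n₀ = 1.282² × 0.2419 / 0.056² ≈ 126.78 → 127.
At a 41% response rate, contacts needed = 127 / 0.41 ≈ 309.76 → 310.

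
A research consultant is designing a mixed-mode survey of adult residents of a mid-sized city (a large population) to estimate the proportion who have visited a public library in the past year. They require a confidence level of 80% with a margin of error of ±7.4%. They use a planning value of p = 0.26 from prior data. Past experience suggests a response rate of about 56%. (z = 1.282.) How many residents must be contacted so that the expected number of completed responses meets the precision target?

Completed interviews needed: n₀ = 1.282² × 0.1924 / 0.074² ≈ 57.75 → 58.
At a 56% response rate, contacts needed = 58 / 0.56 ≈ 103.57 → 104.

104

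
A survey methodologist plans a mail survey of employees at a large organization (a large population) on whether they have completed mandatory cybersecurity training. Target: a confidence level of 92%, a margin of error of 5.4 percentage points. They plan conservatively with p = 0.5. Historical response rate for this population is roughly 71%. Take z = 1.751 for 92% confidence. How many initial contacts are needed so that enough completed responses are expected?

371

Completed interviews needed: n₀ = 1.751² × 0.2500 / 0.054² ≈ 262.86 → 263.
At a 71% response rate, contacts needed = 263 / 0.71 ≈ 370.42 → 371.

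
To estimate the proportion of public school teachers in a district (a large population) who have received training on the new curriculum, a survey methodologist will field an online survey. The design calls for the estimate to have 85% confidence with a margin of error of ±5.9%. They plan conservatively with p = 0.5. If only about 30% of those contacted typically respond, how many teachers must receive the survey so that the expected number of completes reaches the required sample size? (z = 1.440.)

Completed interviews needed: n₀ = 1.440² × 0.2500 / 0.059² ≈ 148.92 → 149.
At a 30% response rate, contacts needed = 149 / 0.30 ≈ 496.67 → 497.

497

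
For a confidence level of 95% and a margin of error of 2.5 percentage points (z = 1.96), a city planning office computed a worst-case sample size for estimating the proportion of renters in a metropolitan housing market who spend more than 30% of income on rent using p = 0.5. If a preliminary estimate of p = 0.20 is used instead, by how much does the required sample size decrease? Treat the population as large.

553

Conservative (p = 0.5): n = 1.96² × 0.25 / 0.025² ≈ 1536.64 → 1537.
Using p = 0.20: p(1−p) = 0.1600, so n = 1.96² × 0.1600 / 0.025² ≈ 983.45 → 984.
Reduction: 1537 − 984 = 553.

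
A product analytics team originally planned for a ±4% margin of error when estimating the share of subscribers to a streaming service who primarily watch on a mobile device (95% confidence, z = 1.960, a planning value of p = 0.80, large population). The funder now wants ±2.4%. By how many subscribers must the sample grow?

683

At ±4%: n = 1.960² × 0.1600 / 0.040² ≈ 384.16 → 385.
At ±2.4%: n = 1.960² × 0.1600 / 0.024² ≈ 1067.11 → 1068.
Additional respondents: 1068 − 385 = 683.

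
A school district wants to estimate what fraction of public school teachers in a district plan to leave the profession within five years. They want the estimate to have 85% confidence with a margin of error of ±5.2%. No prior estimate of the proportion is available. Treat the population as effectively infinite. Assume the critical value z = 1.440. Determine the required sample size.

192

With no prior estimate, use p = 0.5, giving p(1−p) = 0.25.
n = z²·p(1−p)/E² = 1.440² × 0.2500 / 0.052² = 2.0736 × 0.2500 / 0.002704 ≈ 191.72.
Rounding up gives n = 192.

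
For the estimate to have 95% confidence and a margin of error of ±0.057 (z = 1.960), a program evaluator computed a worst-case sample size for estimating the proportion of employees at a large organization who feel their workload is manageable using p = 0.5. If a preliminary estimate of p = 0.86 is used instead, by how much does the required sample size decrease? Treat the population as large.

153

Conservative (p = 0.5): n = 1.960² × 0.25 / 0.057² ≈ 295.60 → 296.
Using p = 0.86: p(1−p) = 0.1204, so n = 1.960² × 0.1204 / 0.057² ≈ 142.36 → 143.
Reduction: 296 − 143 = 153.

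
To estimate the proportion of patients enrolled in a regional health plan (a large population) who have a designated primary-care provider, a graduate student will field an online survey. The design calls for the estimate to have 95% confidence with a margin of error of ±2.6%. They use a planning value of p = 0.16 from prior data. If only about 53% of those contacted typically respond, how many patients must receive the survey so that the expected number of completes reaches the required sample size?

For 95% confidence, z = 1.960.
Completed interviews needed: n₀ = 1.960² × 0.1344 / 0.026² ≈ 763.77 → 764.
At a 53% response rate, contacts needed = 764 / 0.53 ≈ 1441.51 → 1442.

1442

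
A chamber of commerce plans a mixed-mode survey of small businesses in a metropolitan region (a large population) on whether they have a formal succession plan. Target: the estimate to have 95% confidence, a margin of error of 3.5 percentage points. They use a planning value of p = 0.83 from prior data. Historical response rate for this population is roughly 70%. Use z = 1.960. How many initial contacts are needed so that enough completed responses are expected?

633

Completed interviews needed: n₀ = 1.960² × 0.1411 / 0.035² ≈ 442.49 → 443.
At a 70% response rate, contacts needed = 443 / 0.70 ≈ 632.86 → 633.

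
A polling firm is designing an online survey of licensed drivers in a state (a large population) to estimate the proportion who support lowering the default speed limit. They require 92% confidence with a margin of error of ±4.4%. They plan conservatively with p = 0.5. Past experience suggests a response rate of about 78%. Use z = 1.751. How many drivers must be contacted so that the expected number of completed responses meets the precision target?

508

Completed interviews needed: n₀ = 1.751² × 0.2500 / 0.044² ≈ 395.92 → 396.
At a 78% response rate, contacts needed = 396 / 0.78 ≈ 507.69 → 508.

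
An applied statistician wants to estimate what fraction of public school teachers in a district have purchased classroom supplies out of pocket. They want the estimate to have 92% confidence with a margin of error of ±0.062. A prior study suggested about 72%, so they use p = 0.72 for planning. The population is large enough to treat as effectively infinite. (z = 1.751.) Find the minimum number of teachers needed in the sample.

With p = 0.72, p(1−p) = 0.2016.
n = z²·p(1−p)/E² = 1.751² × 0.2016 / 0.062² = 3.0660 × 0.2016 / 0.003844 ≈ 160.80.
Rounding up gives n = 161.

161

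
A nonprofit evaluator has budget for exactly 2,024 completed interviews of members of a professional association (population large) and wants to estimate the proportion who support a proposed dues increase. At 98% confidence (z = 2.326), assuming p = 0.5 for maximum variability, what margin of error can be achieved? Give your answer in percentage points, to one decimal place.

SE(p̂) = √[p(1−p)/n] = √[0.2500/2024] = 0.01111.
E = z × SE = 2.326 × 0.01111 = 0.02585, or 2.6 percentage points.

2.6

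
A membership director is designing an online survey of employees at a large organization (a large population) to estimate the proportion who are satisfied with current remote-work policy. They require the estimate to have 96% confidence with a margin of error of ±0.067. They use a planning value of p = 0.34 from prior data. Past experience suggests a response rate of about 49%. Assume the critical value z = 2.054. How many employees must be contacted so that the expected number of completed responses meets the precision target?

Completed interviews needed: n₀ = 2.054² × 0.2244 / 0.067² ≈ 210.90 → 211.
At a 49% response rate, contacts needed = 211 / 0.49 ≈ 430.61 → 431.

431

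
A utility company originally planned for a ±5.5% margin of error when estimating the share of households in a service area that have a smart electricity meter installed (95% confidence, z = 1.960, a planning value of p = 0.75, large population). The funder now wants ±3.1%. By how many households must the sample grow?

511

At ±5.5%: n = 1.960² × 0.1875 / 0.055² ≈ 238.12 → 239.
At ±3.1%: n = 1.960² × 0.1875 / 0.031² ≈ 749.53 → 750.
Additional respondents: 750 − 239 = 511.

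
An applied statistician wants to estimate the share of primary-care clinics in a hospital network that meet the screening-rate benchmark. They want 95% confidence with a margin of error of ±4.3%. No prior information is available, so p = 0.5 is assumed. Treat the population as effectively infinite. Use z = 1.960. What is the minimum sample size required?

520

With p = 0.5, p(1−p) = 0.25.
n = z²·p(1−p)/E² = 1.960² × 0.2500 / 0.043² = 3.8416 × 0.2500 / 0.001849 ≈ 519.42.
Rounding up gives n = 520.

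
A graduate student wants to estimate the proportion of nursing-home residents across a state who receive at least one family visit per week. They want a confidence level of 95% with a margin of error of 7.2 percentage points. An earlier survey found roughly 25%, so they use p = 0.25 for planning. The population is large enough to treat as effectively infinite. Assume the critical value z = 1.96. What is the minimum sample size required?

With p = 0.25, p(1−p) = 0.1875.
n = z²·p(1−p)/E² = 1.96² × 0.1875 / 0.072² = 3.8416 × 0.1875 / 0.005184 ≈ 138.95.
Rounding up gives n = 139.

139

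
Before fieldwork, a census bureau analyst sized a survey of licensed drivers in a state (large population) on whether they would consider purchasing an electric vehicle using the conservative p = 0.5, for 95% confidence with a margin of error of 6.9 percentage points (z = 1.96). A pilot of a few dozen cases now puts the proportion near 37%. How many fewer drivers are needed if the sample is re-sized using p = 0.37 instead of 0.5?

Conservative (p = 0.5): n = 1.96² × 0.25 / 0.069² ≈ 201.72 → 202.
Using p = 0.37: p(1−p) = 0.2331, so n = 1.96² × 0.2331 / 0.069² ≈ 188.09 → 189.
Reduction: 202 − 189 = 13.

13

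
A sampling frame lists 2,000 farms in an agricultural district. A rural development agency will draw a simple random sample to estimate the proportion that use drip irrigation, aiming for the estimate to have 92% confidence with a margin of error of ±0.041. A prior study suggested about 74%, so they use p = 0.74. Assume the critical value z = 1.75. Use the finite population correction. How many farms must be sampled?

299

Unadjusted: n₀ = 1.75² × 0.74 × 0.26 / 0.041² ≈ 350.52, so n₀ = 351.
Finite population correction with N = 2,000: n = n₀ / (1 + (n₀−1)/N) = 351 / (1 + 350/2000) = 351 / 1.1750 ≈ 298.72.
Rounding up, n = 299.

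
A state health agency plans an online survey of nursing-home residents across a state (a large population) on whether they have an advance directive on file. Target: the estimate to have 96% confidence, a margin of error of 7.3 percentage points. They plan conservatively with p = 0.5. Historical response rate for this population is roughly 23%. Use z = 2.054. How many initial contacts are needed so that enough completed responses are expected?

861

Completed interviews needed: n₀ = 2.054² × 0.2500 / 0.073² ≈ 197.92 → 198.
At a 23% response rate, contacts needed = 198 / 0.23 ≈ 860.87 → 861.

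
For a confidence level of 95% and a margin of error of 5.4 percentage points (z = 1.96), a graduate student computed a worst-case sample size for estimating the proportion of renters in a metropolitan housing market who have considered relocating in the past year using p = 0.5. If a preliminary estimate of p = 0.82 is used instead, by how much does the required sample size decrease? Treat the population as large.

135

Conservative (p = 0.5): n = 1.96² × 0.25 / 0.054² ≈ 329.36 → 330.
Using p = 0.82: p(1−p) = 0.1476, so n = 1.96² × 0.1476 / 0.054² ≈ 194.45 → 195.
Reduction: 330 − 195 = 135.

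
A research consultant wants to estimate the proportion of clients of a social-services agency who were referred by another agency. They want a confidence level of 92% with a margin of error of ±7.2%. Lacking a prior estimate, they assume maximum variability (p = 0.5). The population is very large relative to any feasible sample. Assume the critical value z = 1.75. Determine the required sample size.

With p = 0.5, p(1−p) = 0.25.
n = z²·p(1−p)/E² = 1.75² × 0.2500 / 0.072² = 3.0625 × 0.2500 / 0.005184 ≈ 147.69.
Rounding up gives n = 148.

148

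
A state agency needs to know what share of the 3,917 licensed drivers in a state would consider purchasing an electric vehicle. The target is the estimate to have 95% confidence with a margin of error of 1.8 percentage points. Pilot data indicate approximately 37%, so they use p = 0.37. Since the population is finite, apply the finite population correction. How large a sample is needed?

For 95% confidence, z = 1.960.
Unadjusted: n₀ = 1.960² × 0.37 × 0.63 / 0.018² ≈ 2763.82, so n₀ = 2764.
Finite population correction with N = 3,917: n = n₀ / (1 + (n₀−1)/N) = 2764 / (1 + 2763/3917) = 2764 / 1.7054 ≈ 1620.75.
Rounding up, n = 1621.

1621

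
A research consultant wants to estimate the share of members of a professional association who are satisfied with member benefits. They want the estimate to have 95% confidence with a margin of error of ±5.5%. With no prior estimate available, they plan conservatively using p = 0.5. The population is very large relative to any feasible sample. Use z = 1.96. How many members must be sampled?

318

With p = 0.5, p(1−p) = 0.25.
n = z²·p(1−p)/E² = 1.96² × 0.2500 / 0.055² = 3.8416 × 0.2500 / 0.003025 ≈ 317.49.
Rounding up gives n = 318.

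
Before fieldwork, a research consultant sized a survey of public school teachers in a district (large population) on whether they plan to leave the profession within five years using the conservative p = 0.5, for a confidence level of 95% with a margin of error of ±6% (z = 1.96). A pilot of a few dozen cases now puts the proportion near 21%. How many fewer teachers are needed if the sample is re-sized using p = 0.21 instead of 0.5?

Conservative (p = 0.5): n = 1.96² × 0.25 / 0.060² ≈ 266.78 → 267.
Using p = 0.21: p(1−p) = 0.1659, so n = 1.96² × 0.1659 / 0.060² ≈ 177.03 → 178.
Reduction: 267 − 178 = 89.

89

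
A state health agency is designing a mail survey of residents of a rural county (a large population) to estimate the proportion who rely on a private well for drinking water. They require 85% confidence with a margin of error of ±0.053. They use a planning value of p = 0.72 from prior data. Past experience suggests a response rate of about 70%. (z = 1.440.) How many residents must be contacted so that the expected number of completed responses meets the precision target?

213

Completed interviews needed: n₀ = 1.440² × 0.2016 / 0.053² ≈ 148.82 → 149.
At a 70% response rate, contacts needed = 149 / 0.70 ≈ 212.86 → 213.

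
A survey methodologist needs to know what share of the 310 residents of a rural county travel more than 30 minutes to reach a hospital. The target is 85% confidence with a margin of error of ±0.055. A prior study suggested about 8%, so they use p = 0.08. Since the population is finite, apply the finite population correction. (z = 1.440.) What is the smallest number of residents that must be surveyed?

Unadjusted: n₀ = 1.440² × 0.08 × 0.92 / 0.055² ≈ 50.45, so n₀ = 51.
Finite population correction with N = 310: n = n₀ / (1 + (n₀−1)/N) = 51 / (1 + 50/310) = 51 / 1.1613 ≈ 43.92.
Rounding up, n = 44.

44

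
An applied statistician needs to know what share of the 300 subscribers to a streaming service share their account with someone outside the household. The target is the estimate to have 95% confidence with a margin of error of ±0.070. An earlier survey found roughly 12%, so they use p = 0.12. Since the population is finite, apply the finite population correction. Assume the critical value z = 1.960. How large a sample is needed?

Unadjusted: n₀ = 1.960² × 0.12 × 0.88 / 0.070² ≈ 82.79, so n₀ = 83.
Finite population correction with N = 300: n = n₀ / (1 + (n₀−1)/N) = 83 / (1 + 82/300) = 83 / 1.2733 ≈ 65.18.
Rounding up, n = 66.

66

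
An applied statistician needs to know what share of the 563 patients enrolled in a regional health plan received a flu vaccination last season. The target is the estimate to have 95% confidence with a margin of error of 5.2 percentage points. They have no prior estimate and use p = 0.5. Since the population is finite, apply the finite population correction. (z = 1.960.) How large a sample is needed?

Unadjusted: n₀ = 1.960² × 0.50 × 0.50 / 0.052² ≈ 355.18, so n₀ = 356.
Finite population correction with N = 563: n = n₀ / (1 + (n₀−1)/N) = 356 / (1 + 355/563) = 356 / 1.6306 ≈ 218.33.
Rounding up, n = 219.

219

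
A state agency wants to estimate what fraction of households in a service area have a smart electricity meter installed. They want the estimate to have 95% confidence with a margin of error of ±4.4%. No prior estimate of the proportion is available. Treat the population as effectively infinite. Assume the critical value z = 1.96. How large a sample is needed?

With no prior estimate, use p = 0.5, giving p(1−p) = 0.25.
n = z²·p(1−p)/E² = 1.96² × 0.2500 / 0.044² = 3.8416 × 0.2500 / 0.001936 ≈ 496.07.
Rounding up gives n = 497.

497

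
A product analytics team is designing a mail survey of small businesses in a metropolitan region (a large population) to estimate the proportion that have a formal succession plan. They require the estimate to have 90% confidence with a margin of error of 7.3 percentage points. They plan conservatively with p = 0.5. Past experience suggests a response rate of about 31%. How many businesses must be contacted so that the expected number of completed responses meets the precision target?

410

For 90% confidence, z = 1.645.
Completed interviews needed: n₀ = 1.645² × 0.2500 / 0.073² ≈ 126.95 → 127.
At a 31% response rate, contacts needed = 127 / 0.31 ≈ 409.68 → 410.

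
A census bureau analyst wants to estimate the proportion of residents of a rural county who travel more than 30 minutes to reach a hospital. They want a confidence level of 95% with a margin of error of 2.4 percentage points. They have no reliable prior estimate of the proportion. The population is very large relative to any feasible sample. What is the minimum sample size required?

For 95% confidence, z = 1.960.
With no prior estimate, use p = 0.5, giving p(1−p) = 0.25.
n = z²·p(1−p)/E² = 1.960² × 0.2500 / 0.024² = 3.8416 × 0.2500 / 0.000576 ≈ 1667.36.
Rounding up gives n = 1668.

1668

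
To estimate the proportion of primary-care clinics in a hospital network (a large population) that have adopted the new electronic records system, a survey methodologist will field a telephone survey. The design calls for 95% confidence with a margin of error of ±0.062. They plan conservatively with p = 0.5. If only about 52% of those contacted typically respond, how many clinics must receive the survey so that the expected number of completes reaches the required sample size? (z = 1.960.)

Completed interviews needed: n₀ = 1.960² × 0.2500 / 0.062² ≈ 249.84 → 250.
At a 52% response rate, contacts needed = 250 / 0.52 ≈ 480.77 → 481.

481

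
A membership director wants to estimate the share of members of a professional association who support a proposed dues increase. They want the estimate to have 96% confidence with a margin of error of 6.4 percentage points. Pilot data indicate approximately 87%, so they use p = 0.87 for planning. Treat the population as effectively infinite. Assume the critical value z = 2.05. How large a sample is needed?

117

With p = 0.87, p(1−p) = 0.1131.
n = z²·p(1−p)/E² = 2.05² × 0.1131 / 0.064² = 4.2025 × 0.1131 / 0.004096 ≈ 116.04.
Rounding up gives n = 117.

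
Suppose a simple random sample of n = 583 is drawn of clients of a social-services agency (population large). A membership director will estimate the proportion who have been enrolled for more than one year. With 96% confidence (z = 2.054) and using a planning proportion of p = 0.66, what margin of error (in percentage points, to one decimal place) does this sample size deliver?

4.0

SE(p̂) = √[p(1−p)/n] = √[0.2244/583] = 0.01962.
E = z × SE = 2.054 × 0.01962 = 0.04030, or 4.0 percentage points.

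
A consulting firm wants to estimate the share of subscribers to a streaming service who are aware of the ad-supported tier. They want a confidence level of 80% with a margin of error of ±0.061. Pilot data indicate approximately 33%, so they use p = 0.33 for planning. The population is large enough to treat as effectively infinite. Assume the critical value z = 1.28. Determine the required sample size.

With p = 0.33, p(1−p) = 0.2211.
n = z²·p(1−p)/E² = 1.28² × 0.2211 / 0.061² = 1.6384 × 0.2211 / 0.003721 ≈ 97.35.
Rounding up gives n = 98.

98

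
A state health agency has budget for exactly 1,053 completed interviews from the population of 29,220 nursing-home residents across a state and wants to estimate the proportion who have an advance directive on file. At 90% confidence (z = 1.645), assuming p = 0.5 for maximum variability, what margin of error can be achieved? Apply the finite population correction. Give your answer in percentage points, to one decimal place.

2.5

Finite-population factor: (N−n)/(N−1) = (29220−1053)/(29220−1) = 0.9640.
SE(p̂) = √[p(1−p)/n · (N−n)/(N−1)] = √[0.2500/1053 × 0.9640] = 0.01513.
E = z × SE = 1.645 × 0.01513 = 0.02489 ≈ 2.5 percentage points.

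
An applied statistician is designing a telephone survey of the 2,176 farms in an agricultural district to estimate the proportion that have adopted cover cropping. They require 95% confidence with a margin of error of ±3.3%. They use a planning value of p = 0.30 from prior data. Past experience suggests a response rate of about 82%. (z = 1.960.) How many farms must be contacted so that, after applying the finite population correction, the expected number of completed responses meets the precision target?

Completed interviews needed (unadjusted): n₀ = 1.960² × 0.2100 / 0.033² ≈ 740.80 → 741.
FPC for N = 2,176: n = 741 / (1 + 740/2176) = 741 / 1.3401 ≈ 552.95 → 553.
At an 82% response rate, contacts needed = 553 / 0.82 ≈ 674.39 → 675.

675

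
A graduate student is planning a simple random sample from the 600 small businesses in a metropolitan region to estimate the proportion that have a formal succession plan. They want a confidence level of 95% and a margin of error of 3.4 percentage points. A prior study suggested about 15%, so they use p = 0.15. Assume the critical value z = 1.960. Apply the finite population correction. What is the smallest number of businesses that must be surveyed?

249

Unadjusted: n₀ = 1.960² × 0.15 × 0.85 / 0.034² ≈ 423.71, so n₀ = 424.
Finite population correction with N = 600: n = n₀ / (1 + (n₀−1)/N) = 424 / (1 + 423/600) = 424 / 1.7050 ≈ 248.68.
Rounding up, n = 249.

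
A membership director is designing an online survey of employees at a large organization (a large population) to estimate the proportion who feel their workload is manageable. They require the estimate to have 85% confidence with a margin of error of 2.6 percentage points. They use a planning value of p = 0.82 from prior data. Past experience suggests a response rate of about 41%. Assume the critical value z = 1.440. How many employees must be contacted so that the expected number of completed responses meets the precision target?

1105

Completed interviews needed: n₀ = 1.440² × 0.1476 / 0.026² ≈ 452.76 → 453.
At a 41% response rate, contacts needed = 453 / 0.41 ≈ 1104.88 → 1105.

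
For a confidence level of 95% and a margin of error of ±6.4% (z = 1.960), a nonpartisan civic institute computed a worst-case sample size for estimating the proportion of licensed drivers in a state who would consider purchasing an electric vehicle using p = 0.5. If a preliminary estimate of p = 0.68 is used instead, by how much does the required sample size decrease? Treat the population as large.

Conservative (p = 0.5): n = 1.960² × 0.25 / 0.064² ≈ 234.47 → 235.
Using p = 0.68: p(1−p) = 0.2176, so n = 1.960² × 0.2176 / 0.064² ≈ 204.08 → 205.
Reduction: 235 − 205 = 30.

30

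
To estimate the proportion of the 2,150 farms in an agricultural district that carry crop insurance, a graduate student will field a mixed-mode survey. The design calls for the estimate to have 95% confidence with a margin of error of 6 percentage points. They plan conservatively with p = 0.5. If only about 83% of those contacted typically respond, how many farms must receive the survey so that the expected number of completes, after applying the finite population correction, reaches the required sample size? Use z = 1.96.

Completed interviews needed (unadjusted): n₀ = 1.96² × 0.2500 / 0.060² ≈ 266.78 → 267.
FPC for N = 2,150: n = 267 / (1 + 266/2150) = 267 / 1.1237 ≈ 237.60 → 238.
At an 83% response rate, contacts needed = 238 / 0.83 ≈ 286.75 → 287.

287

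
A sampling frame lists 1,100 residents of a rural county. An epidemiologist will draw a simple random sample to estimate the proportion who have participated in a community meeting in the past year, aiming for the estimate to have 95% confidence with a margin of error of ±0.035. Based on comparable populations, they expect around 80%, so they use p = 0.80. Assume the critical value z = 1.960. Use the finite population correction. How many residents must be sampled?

345

Unadjusted: n₀ = 1.960² × 0.80 × 0.20 / 0.035² ≈ 501.76, so n₀ = 502.
Finite population correction with N = 1,100: n = n₀ / (1 + (n₀−1)/N) = 502 / (1 + 501/1100) = 502 / 1.4555 ≈ 344.91.
Rounding up, n = 345.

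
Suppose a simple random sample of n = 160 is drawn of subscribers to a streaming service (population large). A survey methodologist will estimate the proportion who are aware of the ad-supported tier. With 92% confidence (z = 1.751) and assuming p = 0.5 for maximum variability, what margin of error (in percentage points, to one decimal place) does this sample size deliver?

SE(p̂) = √[p(1−p)/n] = √[0.2500/160] = 0.03953.
E = z × SE = 1.751 × 0.03953 = 0.06921, or 6.9 percentage points.

6.9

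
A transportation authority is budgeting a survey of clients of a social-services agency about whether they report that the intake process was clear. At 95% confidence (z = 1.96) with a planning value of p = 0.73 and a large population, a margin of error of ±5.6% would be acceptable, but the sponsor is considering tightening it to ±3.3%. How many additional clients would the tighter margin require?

At ±5.6%: n = 1.96² × 0.1971 / 0.056² ≈ 241.45 → 242.
At ±3.3%: n = 1.96² × 0.1971 / 0.033² ≈ 695.30 → 696.
Additional respondents: 696 − 242 = 454.

454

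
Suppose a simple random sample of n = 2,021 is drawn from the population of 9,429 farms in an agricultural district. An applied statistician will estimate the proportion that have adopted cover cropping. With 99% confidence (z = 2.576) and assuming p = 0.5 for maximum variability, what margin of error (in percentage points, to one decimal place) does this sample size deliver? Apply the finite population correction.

2.5

Finite-population factor: (N−n)/(N−1) = (9429−2021)/(9429−1) = 0.7857.
SE(p̂) = √[p(1−p)/n · (N−n)/(N−1)] = √[0.2500/2021 × 0.7857] = 0.00986.
E = z × SE = 2.576 × 0.00986 = 0.02540 ≈ 2.5 percentage points.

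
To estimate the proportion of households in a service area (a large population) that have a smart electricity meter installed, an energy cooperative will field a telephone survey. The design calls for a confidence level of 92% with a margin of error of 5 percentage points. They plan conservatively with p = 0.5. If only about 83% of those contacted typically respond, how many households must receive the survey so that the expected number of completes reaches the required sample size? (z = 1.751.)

Completed interviews needed: n₀ = 1.751² × 0.2500 / 0.050² ≈ 306.60 → 307.
At an 83% response rate, contacts needed = 307 / 0.83 ≈ 369.88 → 370.

370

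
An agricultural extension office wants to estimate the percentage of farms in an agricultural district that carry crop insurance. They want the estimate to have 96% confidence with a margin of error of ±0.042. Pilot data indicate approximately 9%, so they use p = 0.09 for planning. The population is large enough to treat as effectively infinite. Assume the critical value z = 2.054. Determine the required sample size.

196

With p = 0.09, p(1−p) = 0.0819.
n = z²·p(1−p)/E² = 2.054² × 0.0819 / 0.042² = 4.2189 × 0.0819 / 0.001764 ≈ 195.88.
Rounding up gives n = 196.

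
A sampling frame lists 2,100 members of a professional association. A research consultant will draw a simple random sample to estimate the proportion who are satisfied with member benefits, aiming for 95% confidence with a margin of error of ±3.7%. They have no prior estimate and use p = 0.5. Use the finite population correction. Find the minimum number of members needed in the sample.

527

For 95% confidence, z = 1.960.
Unadjusted: n₀ = 1.960² × 0.50 × 0.50 / 0.037² ≈ 701.53, so n₀ = 702.
Finite population correction with N = 2,100: n = n₀ / (1 + (n₀−1)/N) = 702 / (1 + 701/2100) = 702 / 1.3338 ≈ 526.31.
Rounding up, n = 527.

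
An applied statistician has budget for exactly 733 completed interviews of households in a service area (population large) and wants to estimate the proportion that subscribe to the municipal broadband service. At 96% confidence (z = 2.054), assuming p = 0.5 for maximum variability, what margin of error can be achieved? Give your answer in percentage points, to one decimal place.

SE(p̂) = √[p(1−p)/n] = √[0.2500/733] = 0.01847.
E = z × SE = 2.054 × 0.01847 = 0.03793, or 3.8 percentage points.

3.8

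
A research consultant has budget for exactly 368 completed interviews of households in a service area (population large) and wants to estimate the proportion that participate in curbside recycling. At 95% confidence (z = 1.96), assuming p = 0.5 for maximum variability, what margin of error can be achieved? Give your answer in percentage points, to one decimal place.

5.1

SE(p̂) = √[p(1−p)/n] = √[0.2500/368] = 0.02606.
E = z × SE = 1.96 × 0.02606 = 0.05109, or 5.1 percentage points.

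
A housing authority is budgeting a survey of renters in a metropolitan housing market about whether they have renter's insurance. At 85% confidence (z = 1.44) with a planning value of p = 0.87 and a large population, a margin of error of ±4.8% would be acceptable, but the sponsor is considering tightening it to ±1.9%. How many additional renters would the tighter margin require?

548

At ±4.8%: n = 1.44² × 0.1131 / 0.048² ≈ 101.79 → 102.
At ±1.9%: n = 1.44² × 0.1131 / 0.019² ≈ 649.65 → 650.
Additional respondents: 650 − 102 = 548.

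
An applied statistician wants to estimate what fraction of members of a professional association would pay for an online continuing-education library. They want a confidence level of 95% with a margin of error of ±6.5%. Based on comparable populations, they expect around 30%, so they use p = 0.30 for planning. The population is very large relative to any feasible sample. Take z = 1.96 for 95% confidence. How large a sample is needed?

191

With p = 0.30, p(1−p) = 0.2100.
n = z²·p(1−p)/E² = 1.96² × 0.2100 / 0.065² = 3.8416 × 0.2100 / 0.004225 ≈ 190.94.
Rounding up gives n = 191.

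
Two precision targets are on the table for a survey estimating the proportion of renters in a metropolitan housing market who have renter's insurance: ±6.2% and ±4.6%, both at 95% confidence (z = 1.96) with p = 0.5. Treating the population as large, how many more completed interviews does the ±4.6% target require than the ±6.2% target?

At ±6.2%: n = 1.96² × 0.2500 / 0.062² ≈ 249.84 → 250.
At ±4.6%: n = 1.96² × 0.2500 / 0.046² ≈ 453.88 → 454.
Additional respondents: 454 − 250 = 204.

204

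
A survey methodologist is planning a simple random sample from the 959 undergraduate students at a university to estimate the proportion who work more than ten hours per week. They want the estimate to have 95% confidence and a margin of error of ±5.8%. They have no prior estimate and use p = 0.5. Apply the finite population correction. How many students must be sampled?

For 95% confidence, z = 1.960.
Unadjusted: n₀ = 1.960² × 0.50 × 0.50 / 0.058² ≈ 285.49, so n₀ = 286.
Finite population correction with N = 959: n = n₀ / (1 + (n₀−1)/N) = 286 / (1 + 285/959) = 286 / 1.2972 ≈ 220.48.
Rounding up, n = 221.

221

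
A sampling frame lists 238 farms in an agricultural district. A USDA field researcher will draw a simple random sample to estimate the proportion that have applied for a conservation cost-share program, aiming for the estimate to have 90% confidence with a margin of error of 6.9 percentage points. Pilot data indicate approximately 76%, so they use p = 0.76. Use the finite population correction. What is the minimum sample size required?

73

For 90% confidence, z = 1.64.
Unadjusted: n₀ = 1.64² × 0.76 × 0.24 / 0.069² ≈ 103.04, so n₀ = 104.
Finite population correction with N = 238: n = n₀ / (1 + (n₀−1)/N) = 104 / (1 + 103/238) = 104 / 1.4328 ≈ 72.59.
Rounding up, n = 73.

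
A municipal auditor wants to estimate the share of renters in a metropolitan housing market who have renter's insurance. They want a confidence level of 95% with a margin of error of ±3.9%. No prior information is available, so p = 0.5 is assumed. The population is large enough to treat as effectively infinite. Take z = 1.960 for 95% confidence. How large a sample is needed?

632

With p = 0.5, p(1−p) = 0.25.
n = z²·p(1−p)/E² = 1.960² × 0.2500 / 0.039² = 3.8416 × 0.2500 / 0.001521 ≈ 631.43.
Rounding up gives n = 632.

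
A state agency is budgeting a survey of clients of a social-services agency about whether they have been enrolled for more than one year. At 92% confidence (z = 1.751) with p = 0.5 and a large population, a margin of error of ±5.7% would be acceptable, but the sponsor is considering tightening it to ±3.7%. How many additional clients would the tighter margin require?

At ±5.7%: n = 1.751² × 0.2500 / 0.057² ≈ 235.92 → 236.
At ±3.7%: n = 1.751² × 0.2500 / 0.037² ≈ 559.90 → 560.
Additional respondents: 560 − 236 = 324.

324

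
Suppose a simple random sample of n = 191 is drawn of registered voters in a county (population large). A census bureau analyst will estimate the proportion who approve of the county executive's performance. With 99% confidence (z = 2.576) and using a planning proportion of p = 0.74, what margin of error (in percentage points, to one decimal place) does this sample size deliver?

SE(p̂) = √[p(1−p)/n] = √[0.1924/191] = 0.03174.
E = z × SE = 2.576 × 0.03174 = 0.08176, or 8.2 percentage points.

8.2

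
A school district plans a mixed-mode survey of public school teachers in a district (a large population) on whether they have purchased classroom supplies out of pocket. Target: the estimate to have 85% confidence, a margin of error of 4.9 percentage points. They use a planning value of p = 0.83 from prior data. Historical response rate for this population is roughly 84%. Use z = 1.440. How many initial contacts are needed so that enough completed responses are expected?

146

Completed interviews needed: n₀ = 1.440² × 0.1411 / 0.049² ≈ 121.86 → 122.
At an 84% response rate, contacts needed = 122 / 0.84 ≈ 145.24 → 146.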